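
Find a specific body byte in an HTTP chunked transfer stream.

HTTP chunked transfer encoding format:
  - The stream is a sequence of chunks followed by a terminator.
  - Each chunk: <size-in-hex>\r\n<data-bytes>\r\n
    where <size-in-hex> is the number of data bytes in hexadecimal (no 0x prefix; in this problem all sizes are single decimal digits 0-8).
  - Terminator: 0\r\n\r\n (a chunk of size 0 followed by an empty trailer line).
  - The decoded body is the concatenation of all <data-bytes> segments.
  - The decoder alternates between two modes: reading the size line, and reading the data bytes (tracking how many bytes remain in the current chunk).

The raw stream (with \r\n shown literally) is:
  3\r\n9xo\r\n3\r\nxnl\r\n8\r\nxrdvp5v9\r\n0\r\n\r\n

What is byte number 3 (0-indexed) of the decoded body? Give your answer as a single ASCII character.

Answer: x

Derivation:
Chunk 1: stream[0..1]='3' size=0x3=3, data at stream[3..6]='9xo' -> body[0..3], body so far='9xo'
Chunk 2: stream[8..9]='3' size=0x3=3, data at stream[11..14]='xnl' -> body[3..6], body so far='9xoxnl'
Chunk 3: stream[16..17]='8' size=0x8=8, data at stream[19..27]='xrdvp5v9' -> body[6..14], body so far='9xoxnlxrdvp5v9'
Chunk 4: stream[29..30]='0' size=0 (terminator). Final body='9xoxnlxrdvp5v9' (14 bytes)
Body byte 3 = 'x'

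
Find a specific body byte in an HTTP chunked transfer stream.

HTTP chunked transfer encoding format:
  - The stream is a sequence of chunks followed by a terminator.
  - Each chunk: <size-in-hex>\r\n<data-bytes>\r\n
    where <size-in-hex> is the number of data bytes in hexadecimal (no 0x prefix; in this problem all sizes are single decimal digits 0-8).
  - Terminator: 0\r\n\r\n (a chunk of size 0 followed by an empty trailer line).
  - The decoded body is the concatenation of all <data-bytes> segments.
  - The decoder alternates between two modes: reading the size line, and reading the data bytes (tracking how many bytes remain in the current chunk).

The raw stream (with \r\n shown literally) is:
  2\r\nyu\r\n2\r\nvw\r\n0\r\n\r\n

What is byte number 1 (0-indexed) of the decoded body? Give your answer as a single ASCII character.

Chunk 1: stream[0..1]='2' size=0x2=2, data at stream[3..5]='yu' -> body[0..2], body so far='yu'
Chunk 2: stream[7..8]='2' size=0x2=2, data at stream[10..12]='vw' -> body[2..4], body so far='yuvw'
Chunk 3: stream[14..15]='0' size=0 (terminator). Final body='yuvw' (4 bytes)
Body byte 1 = 'u'

Answer: u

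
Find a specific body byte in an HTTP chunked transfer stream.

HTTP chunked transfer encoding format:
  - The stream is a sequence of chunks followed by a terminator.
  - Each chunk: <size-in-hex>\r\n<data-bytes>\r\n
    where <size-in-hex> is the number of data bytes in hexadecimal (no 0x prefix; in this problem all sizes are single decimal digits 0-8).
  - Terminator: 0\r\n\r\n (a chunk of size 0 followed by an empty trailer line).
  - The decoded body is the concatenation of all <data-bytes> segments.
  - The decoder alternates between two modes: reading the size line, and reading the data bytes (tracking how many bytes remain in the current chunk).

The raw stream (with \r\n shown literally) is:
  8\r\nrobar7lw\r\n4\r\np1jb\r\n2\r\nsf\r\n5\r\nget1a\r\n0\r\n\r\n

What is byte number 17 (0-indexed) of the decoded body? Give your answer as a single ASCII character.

Answer: 1

Derivation:
Chunk 1: stream[0..1]='8' size=0x8=8, data at stream[3..11]='robar7lw' -> body[0..8], body so far='robar7lw'
Chunk 2: stream[13..14]='4' size=0x4=4, data at stream[16..20]='p1jb' -> body[8..12], body so far='robar7lwp1jb'
Chunk 3: stream[22..23]='2' size=0x2=2, data at stream[25..27]='sf' -> body[12..14], body so far='robar7lwp1jbsf'
Chunk 4: stream[29..30]='5' size=0x5=5, data at stream[32..37]='get1a' -> body[14..19], body so far='robar7lwp1jbsfget1a'
Chunk 5: stream[39..40]='0' size=0 (terminator). Final body='robar7lwp1jbsfget1a' (19 bytes)
Body byte 17 = '1'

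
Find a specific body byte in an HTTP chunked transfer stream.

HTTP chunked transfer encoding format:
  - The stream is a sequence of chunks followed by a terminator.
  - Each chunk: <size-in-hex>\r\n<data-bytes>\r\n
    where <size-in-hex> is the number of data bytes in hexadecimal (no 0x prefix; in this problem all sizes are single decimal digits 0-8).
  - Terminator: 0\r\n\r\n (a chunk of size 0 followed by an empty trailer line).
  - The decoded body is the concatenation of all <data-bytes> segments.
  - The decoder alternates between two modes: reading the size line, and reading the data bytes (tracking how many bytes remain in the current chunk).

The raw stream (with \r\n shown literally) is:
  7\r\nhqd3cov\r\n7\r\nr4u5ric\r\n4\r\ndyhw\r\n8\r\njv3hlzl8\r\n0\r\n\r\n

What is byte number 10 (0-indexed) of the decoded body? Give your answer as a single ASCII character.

Chunk 1: stream[0..1]='7' size=0x7=7, data at stream[3..10]='hqd3cov' -> body[0..7], body so far='hqd3cov'
Chunk 2: stream[12..13]='7' size=0x7=7, data at stream[15..22]='r4u5ric' -> body[7..14], body so far='hqd3covr4u5ric'
Chunk 3: stream[24..25]='4' size=0x4=4, data at stream[27..31]='dyhw' -> body[14..18], body so far='hqd3covr4u5ricdyhw'
Chunk 4: stream[33..34]='8' size=0x8=8, data at stream[36..44]='jv3hlzl8' -> body[18..26], body so far='hqd3covr4u5ricdyhwjv3hlzl8'
Chunk 5: stream[46..47]='0' size=0 (terminator). Final body='hqd3covr4u5ricdyhwjv3hlzl8' (26 bytes)
Body byte 10 = '5'

Answer: 5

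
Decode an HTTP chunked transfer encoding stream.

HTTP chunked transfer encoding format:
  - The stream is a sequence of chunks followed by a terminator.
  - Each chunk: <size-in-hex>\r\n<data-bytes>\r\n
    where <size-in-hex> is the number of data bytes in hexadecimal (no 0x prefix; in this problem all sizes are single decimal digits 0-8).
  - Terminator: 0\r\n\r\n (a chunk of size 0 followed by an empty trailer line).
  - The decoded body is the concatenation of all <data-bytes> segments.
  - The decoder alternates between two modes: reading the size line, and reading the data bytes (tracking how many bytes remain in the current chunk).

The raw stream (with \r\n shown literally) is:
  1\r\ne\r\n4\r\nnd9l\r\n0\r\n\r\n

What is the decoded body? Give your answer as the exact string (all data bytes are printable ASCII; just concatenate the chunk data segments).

Answer: end9l

Derivation:
Chunk 1: stream[0..1]='1' size=0x1=1, data at stream[3..4]='e' -> body[0..1], body so far='e'
Chunk 2: stream[6..7]='4' size=0x4=4, data at stream[9..13]='nd9l' -> body[1..5], body so far='end9l'
Chunk 3: stream[15..16]='0' size=0 (terminator). Final body='end9l' (5 bytes)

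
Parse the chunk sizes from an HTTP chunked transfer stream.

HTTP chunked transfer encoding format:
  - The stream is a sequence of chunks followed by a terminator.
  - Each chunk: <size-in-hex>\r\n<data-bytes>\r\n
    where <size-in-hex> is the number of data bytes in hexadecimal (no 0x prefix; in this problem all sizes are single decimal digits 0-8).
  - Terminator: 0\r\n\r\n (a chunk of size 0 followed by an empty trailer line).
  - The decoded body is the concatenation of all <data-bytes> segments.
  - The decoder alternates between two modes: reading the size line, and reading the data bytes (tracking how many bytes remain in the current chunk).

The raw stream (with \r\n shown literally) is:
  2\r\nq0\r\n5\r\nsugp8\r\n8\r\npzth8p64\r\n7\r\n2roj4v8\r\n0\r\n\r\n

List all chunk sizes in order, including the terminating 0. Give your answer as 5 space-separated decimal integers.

Answer: 2 5 8 7 0

Derivation:
Chunk 1: stream[0..1]='2' size=0x2=2, data at stream[3..5]='q0' -> body[0..2], body so far='q0'
Chunk 2: stream[7..8]='5' size=0x5=5, data at stream[10..15]='sugp8' -> body[2..7], body so far='q0sugp8'
Chunk 3: stream[17..18]='8' size=0x8=8, data at stream[20..28]='pzth8p64' -> body[7..15], body so far='q0sugp8pzth8p64'
Chunk 4: stream[30..31]='7' size=0x7=7, data at stream[33..40]='2roj4v8' -> body[15..22], body so far='q0sugp8pzth8p642roj4v8'
Chunk 5: stream[42..43]='0' size=0 (terminator). Final body='q0sugp8pzth8p642roj4v8' (22 bytes)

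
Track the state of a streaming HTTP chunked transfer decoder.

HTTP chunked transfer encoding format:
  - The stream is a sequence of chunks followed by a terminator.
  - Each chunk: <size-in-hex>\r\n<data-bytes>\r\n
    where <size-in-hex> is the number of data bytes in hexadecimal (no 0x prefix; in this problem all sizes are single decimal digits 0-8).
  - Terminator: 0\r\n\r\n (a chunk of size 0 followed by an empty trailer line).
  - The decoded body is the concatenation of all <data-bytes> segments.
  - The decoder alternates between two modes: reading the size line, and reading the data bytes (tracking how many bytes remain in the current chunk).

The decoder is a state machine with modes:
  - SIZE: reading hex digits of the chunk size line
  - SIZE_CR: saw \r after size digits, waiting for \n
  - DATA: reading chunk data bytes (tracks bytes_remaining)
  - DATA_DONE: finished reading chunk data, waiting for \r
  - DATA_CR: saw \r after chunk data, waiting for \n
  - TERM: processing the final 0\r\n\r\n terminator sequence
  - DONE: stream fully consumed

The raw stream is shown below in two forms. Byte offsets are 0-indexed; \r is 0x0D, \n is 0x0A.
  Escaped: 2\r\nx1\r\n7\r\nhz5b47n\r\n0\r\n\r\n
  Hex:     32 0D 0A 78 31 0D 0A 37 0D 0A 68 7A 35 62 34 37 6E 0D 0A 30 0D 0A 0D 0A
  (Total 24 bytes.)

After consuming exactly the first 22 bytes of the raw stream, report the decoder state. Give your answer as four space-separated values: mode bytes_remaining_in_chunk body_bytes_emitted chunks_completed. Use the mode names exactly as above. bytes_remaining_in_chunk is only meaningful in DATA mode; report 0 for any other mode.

Byte 0 = '2': mode=SIZE remaining=0 emitted=0 chunks_done=0
Byte 1 = 0x0D: mode=SIZE_CR remaining=0 emitted=0 chunks_done=0
Byte 2 = 0x0A: mode=DATA remaining=2 emitted=0 chunks_done=0
Byte 3 = 'x': mode=DATA remaining=1 emitted=1 chunks_done=0
Byte 4 = '1': mode=DATA_DONE remaining=0 emitted=2 chunks_done=0
Byte 5 = 0x0D: mode=DATA_CR remaining=0 emitted=2 chunks_done=0
Byte 6 = 0x0A: mode=SIZE remaining=0 emitted=2 chunks_done=1
Byte 7 = '7': mode=SIZE remaining=0 emitted=2 chunks_done=1
Byte 8 = 0x0D: mode=SIZE_CR remaining=0 emitted=2 chunks_done=1
Byte 9 = 0x0A: mode=DATA remaining=7 emitted=2 chunks_done=1
Byte 10 = 'h': mode=DATA remaining=6 emitted=3 chunks_done=1
Byte 11 = 'z': mode=DATA remaining=5 emitted=4 chunks_done=1
Byte 12 = '5': mode=DATA remaining=4 emitted=5 chunks_done=1
Byte 13 = 'b': mode=DATA remaining=3 emitted=6 chunks_done=1
Byte 14 = '4': mode=DATA remaining=2 emitted=7 chunks_done=1
Byte 15 = '7': mode=DATA remaining=1 emitted=8 chunks_done=1
Byte 16 = 'n': mode=DATA_DONE remaining=0 emitted=9 chunks_done=1
Byte 17 = 0x0D: mode=DATA_CR remaining=0 emitted=9 chunks_done=1
Byte 18 = 0x0A: mode=SIZE remaining=0 emitted=9 chunks_done=2
Byte 19 = '0': mode=SIZE remaining=0 emitted=9 chunks_done=2
Byte 20 = 0x0D: mode=SIZE_CR remaining=0 emitted=9 chunks_done=2
Byte 21 = 0x0A: mode=TERM remaining=0 emitted=9 chunks_done=2

Answer: TERM 0 9 2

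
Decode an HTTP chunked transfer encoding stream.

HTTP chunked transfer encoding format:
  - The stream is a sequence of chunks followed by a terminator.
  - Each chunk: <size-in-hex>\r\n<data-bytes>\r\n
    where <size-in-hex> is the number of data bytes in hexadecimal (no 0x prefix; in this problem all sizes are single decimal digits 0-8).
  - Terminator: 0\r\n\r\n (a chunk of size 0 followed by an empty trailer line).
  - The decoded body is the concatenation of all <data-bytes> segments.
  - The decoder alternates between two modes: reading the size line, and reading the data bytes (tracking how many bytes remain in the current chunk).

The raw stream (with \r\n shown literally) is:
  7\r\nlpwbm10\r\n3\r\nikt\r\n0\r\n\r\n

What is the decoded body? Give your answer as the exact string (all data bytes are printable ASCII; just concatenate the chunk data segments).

Chunk 1: stream[0..1]='7' size=0x7=7, data at stream[3..10]='lpwbm10' -> body[0..7], body so far='lpwbm10'
Chunk 2: stream[12..13]='3' size=0x3=3, data at stream[15..18]='ikt' -> body[7..10], body so far='lpwbm10ikt'
Chunk 3: stream[20..21]='0' size=0 (terminator). Final body='lpwbm10ikt' (10 bytes)

Answer: lpwbm10ikt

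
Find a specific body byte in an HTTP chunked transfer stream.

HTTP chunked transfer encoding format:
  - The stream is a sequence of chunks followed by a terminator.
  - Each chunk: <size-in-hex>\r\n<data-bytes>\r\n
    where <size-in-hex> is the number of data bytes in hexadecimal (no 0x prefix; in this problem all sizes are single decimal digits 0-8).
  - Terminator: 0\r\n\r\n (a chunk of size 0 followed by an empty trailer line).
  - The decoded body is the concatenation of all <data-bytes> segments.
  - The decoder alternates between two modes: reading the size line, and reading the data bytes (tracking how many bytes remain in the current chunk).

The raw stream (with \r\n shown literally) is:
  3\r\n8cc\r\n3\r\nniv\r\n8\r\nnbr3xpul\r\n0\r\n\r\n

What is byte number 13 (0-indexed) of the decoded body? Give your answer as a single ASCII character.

Answer: l

Derivation:
Chunk 1: stream[0..1]='3' size=0x3=3, data at stream[3..6]='8cc' -> body[0..3], body so far='8cc'
Chunk 2: stream[8..9]='3' size=0x3=3, data at stream[11..14]='niv' -> body[3..6], body so far='8ccniv'
Chunk 3: stream[16..17]='8' size=0x8=8, data at stream[19..27]='nbr3xpul' -> body[6..14], body so far='8ccnivnbr3xpul'
Chunk 4: stream[29..30]='0' size=0 (terminator). Final body='8ccnivnbr3xpul' (14 bytes)
Body byte 13 = 'l'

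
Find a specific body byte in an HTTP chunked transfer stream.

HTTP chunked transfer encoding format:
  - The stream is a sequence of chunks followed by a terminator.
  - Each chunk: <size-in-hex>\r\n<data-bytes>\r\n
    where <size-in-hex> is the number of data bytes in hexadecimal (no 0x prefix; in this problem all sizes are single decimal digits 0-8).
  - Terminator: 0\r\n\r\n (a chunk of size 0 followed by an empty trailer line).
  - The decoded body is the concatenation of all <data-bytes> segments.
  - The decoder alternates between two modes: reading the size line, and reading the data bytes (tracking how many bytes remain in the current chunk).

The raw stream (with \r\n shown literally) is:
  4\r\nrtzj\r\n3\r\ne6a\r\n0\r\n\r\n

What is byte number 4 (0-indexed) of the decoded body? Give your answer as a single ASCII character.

Chunk 1: stream[0..1]='4' size=0x4=4, data at stream[3..7]='rtzj' -> body[0..4], body so far='rtzj'
Chunk 2: stream[9..10]='3' size=0x3=3, data at stream[12..15]='e6a' -> body[4..7], body so far='rtzje6a'
Chunk 3: stream[17..18]='0' size=0 (terminator). Final body='rtzje6a' (7 bytes)
Body byte 4 = 'e'

Answer: e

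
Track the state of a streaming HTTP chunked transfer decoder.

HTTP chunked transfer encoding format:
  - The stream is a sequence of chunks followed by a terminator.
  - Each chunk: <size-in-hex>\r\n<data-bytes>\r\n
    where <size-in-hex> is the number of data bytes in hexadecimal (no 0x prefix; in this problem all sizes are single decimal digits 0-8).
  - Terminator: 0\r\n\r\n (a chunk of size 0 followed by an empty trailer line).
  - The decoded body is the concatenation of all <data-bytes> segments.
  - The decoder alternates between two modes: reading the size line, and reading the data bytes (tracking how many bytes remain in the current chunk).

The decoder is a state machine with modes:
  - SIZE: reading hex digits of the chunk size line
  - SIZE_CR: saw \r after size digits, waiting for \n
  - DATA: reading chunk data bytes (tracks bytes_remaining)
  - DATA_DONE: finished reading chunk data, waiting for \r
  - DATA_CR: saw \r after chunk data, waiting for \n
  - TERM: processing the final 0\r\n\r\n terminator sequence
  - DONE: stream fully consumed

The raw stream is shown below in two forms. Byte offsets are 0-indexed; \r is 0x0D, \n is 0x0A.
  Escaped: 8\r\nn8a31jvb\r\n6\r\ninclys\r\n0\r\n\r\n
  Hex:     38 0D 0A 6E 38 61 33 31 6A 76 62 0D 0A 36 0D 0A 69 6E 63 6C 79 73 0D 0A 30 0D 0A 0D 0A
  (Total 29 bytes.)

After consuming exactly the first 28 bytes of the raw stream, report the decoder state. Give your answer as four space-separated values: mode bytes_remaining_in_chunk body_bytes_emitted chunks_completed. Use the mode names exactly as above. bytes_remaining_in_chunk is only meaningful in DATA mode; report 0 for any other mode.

Byte 0 = '8': mode=SIZE remaining=0 emitted=0 chunks_done=0
Byte 1 = 0x0D: mode=SIZE_CR remaining=0 emitted=0 chunks_done=0
Byte 2 = 0x0A: mode=DATA remaining=8 emitted=0 chunks_done=0
Byte 3 = 'n': mode=DATA remaining=7 emitted=1 chunks_done=0
Byte 4 = '8': mode=DATA remaining=6 emitted=2 chunks_done=0
Byte 5 = 'a': mode=DATA remaining=5 emitted=3 chunks_done=0
Byte 6 = '3': mode=DATA remaining=4 emitted=4 chunks_done=0
Byte 7 = '1': mode=DATA remaining=3 emitted=5 chunks_done=0
Byte 8 = 'j': mode=DATA remaining=2 emitted=6 chunks_done=0
Byte 9 = 'v': mode=DATA remaining=1 emitted=7 chunks_done=0
Byte 10 = 'b': mode=DATA_DONE remaining=0 emitted=8 chunks_done=0
Byte 11 = 0x0D: mode=DATA_CR remaining=0 emitted=8 chunks_done=0
Byte 12 = 0x0A: mode=SIZE remaining=0 emitted=8 chunks_done=1
Byte 13 = '6': mode=SIZE remaining=0 emitted=8 chunks_done=1
Byte 14 = 0x0D: mode=SIZE_CR remaining=0 emitted=8 chunks_done=1
Byte 15 = 0x0A: mode=DATA remaining=6 emitted=8 chunks_done=1
Byte 16 = 'i': mode=DATA remaining=5 emitted=9 chunks_done=1
Byte 17 = 'n': mode=DATA remaining=4 emitted=10 chunks_done=1
Byte 18 = 'c': mode=DATA remaining=3 emitted=11 chunks_done=1
Byte 19 = 'l': mode=DATA remaining=2 emitted=12 chunks_done=1
Byte 20 = 'y': mode=DATA remaining=1 emitted=13 chunks_done=1
Byte 21 = 's': mode=DATA_DONE remaining=0 emitted=14 chunks_done=1
Byte 22 = 0x0D: mode=DATA_CR remaining=0 emitted=14 chunks_done=1
Byte 23 = 0x0A: mode=SIZE remaining=0 emitted=14 chunks_done=2
Byte 24 = '0': mode=SIZE remaining=0 emitted=14 chunks_done=2
Byte 25 = 0x0D: mode=SIZE_CR remaining=0 emitted=14 chunks_done=2
Byte 26 = 0x0A: mode=TERM remaining=0 emitted=14 chunks_done=2
Byte 27 = 0x0D: mode=TERM remaining=0 emitted=14 chunks_done=2

Answer: TERM 0 14 2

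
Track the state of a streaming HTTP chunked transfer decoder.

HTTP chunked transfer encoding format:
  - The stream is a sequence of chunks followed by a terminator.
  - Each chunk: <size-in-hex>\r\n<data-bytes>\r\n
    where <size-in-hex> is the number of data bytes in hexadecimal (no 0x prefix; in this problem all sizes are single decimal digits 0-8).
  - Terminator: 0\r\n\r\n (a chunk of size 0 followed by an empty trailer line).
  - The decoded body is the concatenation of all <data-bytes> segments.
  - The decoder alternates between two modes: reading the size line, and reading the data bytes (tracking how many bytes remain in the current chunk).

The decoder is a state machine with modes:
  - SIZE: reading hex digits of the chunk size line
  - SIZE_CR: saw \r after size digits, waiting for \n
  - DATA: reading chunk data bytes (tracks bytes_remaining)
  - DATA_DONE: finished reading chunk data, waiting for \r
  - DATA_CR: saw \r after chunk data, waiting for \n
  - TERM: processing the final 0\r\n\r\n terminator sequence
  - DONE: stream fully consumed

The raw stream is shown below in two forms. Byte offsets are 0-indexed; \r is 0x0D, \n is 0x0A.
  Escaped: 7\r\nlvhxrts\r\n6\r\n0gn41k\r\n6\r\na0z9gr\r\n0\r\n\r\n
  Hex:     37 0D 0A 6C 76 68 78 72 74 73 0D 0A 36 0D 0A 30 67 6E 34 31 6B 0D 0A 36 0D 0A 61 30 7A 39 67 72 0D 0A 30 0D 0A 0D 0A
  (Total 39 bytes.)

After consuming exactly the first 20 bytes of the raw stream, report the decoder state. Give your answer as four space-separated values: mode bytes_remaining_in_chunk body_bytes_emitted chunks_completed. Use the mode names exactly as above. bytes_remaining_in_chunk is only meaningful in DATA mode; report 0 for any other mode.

Byte 0 = '7': mode=SIZE remaining=0 emitted=0 chunks_done=0
Byte 1 = 0x0D: mode=SIZE_CR remaining=0 emitted=0 chunks_done=0
Byte 2 = 0x0A: mode=DATA remaining=7 emitted=0 chunks_done=0
Byte 3 = 'l': mode=DATA remaining=6 emitted=1 chunks_done=0
Byte 4 = 'v': mode=DATA remaining=5 emitted=2 chunks_done=0
Byte 5 = 'h': mode=DATA remaining=4 emitted=3 chunks_done=0
Byte 6 = 'x': mode=DATA remaining=3 emitted=4 chunks_done=0
Byte 7 = 'r': mode=DATA remaining=2 emitted=5 chunks_done=0
Byte 8 = 't': mode=DATA remaining=1 emitted=6 chunks_done=0
Byte 9 = 's': mode=DATA_DONE remaining=0 emitted=7 chunks_done=0
Byte 10 = 0x0D: mode=DATA_CR remaining=0 emitted=7 chunks_done=0
Byte 11 = 0x0A: mode=SIZE remaining=0 emitted=7 chunks_done=1
Byte 12 = '6': mode=SIZE remaining=0 emitted=7 chunks_done=1
Byte 13 = 0x0D: mode=SIZE_CR remaining=0 emitted=7 chunks_done=1
Byte 14 = 0x0A: mode=DATA remaining=6 emitted=7 chunks_done=1
Byte 15 = '0': mode=DATA remaining=5 emitted=8 chunks_done=1
Byte 16 = 'g': mode=DATA remaining=4 emitted=9 chunks_done=1
Byte 17 = 'n': mode=DATA remaining=3 emitted=10 chunks_done=1
Byte 18 = '4': mode=DATA remaining=2 emitted=11 chunks_done=1
Byte 19 = '1': mode=DATA remaining=1 emitted=12 chunks_done=1

Answer: DATA 1 12 1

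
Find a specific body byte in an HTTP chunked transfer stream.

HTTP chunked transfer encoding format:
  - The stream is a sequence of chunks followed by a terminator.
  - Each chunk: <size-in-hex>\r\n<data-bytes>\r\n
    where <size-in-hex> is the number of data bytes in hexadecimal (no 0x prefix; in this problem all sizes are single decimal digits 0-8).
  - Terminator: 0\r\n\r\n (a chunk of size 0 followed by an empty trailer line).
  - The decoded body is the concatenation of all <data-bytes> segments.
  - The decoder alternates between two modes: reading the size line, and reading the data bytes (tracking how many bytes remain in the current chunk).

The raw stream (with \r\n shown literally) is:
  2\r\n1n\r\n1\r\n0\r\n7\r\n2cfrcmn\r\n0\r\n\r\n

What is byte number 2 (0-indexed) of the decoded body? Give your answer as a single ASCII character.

Answer: 0

Derivation:
Chunk 1: stream[0..1]='2' size=0x2=2, data at stream[3..5]='1n' -> body[0..2], body so far='1n'
Chunk 2: stream[7..8]='1' size=0x1=1, data at stream[10..11]='0' -> body[2..3], body so far='1n0'
Chunk 3: stream[13..14]='7' size=0x7=7, data at stream[16..23]='2cfrcmn' -> body[3..10], body so far='1n02cfrcmn'
Chunk 4: stream[25..26]='0' size=0 (terminator). Final body='1n02cfrcmn' (10 bytes)
Body byte 2 = '0'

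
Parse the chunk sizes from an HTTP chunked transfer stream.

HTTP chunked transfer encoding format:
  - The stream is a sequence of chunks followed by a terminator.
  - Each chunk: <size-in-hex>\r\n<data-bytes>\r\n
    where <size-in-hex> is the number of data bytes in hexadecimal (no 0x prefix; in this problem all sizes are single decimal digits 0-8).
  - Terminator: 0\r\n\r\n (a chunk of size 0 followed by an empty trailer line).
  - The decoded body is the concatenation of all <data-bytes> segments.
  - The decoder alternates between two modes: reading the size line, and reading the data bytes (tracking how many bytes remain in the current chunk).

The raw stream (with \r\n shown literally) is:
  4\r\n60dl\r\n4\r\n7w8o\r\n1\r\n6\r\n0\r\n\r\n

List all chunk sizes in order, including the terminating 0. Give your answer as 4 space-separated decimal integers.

Answer: 4 4 1 0

Derivation:
Chunk 1: stream[0..1]='4' size=0x4=4, data at stream[3..7]='60dl' -> body[0..4], body so far='60dl'
Chunk 2: stream[9..10]='4' size=0x4=4, data at stream[12..16]='7w8o' -> body[4..8], body so far='60dl7w8o'
Chunk 3: stream[18..19]='1' size=0x1=1, data at stream[21..22]='6' -> body[8..9], body so far='60dl7w8o6'
Chunk 4: stream[24..25]='0' size=0 (terminator). Final body='60dl7w8o6' (9 bytes)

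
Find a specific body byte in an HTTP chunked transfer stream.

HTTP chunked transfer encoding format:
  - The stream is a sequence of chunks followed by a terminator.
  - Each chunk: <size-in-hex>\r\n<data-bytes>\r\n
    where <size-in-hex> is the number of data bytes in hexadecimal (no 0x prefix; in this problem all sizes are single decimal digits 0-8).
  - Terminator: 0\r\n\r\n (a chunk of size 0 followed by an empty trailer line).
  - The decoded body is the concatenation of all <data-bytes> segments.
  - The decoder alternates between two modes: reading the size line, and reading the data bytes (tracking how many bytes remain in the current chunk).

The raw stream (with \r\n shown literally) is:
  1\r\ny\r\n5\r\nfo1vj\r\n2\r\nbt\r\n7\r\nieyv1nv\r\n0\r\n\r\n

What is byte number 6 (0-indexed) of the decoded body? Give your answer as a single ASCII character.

Answer: b

Derivation:
Chunk 1: stream[0..1]='1' size=0x1=1, data at stream[3..4]='y' -> body[0..1], body so far='y'
Chunk 2: stream[6..7]='5' size=0x5=5, data at stream[9..14]='fo1vj' -> body[1..6], body so far='yfo1vj'
Chunk 3: stream[16..17]='2' size=0x2=2, data at stream[19..21]='bt' -> body[6..8], body so far='yfo1vjbt'
Chunk 4: stream[23..24]='7' size=0x7=7, data at stream[26..33]='ieyv1nv' -> body[8..15], body so far='yfo1vjbtieyv1nv'
Chunk 5: stream[35..36]='0' size=0 (terminator). Final body='yfo1vjbtieyv1nv' (15 bytes)
Body byte 6 = 'b'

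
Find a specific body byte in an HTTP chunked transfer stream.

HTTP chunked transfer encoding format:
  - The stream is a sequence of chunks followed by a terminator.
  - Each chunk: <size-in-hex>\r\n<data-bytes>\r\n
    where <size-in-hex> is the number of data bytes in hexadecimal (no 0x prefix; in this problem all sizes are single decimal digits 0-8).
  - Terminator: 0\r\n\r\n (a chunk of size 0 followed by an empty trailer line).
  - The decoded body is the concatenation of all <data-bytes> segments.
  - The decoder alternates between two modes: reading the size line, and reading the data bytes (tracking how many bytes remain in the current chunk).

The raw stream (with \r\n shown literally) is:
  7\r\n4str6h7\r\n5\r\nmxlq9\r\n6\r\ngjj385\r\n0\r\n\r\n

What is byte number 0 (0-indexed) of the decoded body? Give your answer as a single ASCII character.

Answer: 4

Derivation:
Chunk 1: stream[0..1]='7' size=0x7=7, data at stream[3..10]='4str6h7' -> body[0..7], body so far='4str6h7'
Chunk 2: stream[12..13]='5' size=0x5=5, data at stream[15..20]='mxlq9' -> body[7..12], body so far='4str6h7mxlq9'
Chunk 3: stream[22..23]='6' size=0x6=6, data at stream[25..31]='gjj385' -> body[12..18], body so far='4str6h7mxlq9gjj385'
Chunk 4: stream[33..34]='0' size=0 (terminator). Final body='4str6h7mxlq9gjj385' (18 bytes)
Body byte 0 = '4'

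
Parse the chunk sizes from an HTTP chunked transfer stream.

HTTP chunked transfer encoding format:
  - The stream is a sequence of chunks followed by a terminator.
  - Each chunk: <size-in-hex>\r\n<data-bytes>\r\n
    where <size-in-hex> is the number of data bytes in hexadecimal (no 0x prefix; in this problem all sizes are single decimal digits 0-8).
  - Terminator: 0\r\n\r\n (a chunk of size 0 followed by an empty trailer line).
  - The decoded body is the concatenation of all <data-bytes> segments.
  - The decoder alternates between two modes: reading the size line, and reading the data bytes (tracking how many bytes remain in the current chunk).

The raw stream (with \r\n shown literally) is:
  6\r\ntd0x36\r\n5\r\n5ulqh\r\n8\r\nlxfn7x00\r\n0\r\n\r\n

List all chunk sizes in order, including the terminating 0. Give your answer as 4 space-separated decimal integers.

Answer: 6 5 8 0

Derivation:
Chunk 1: stream[0..1]='6' size=0x6=6, data at stream[3..9]='td0x36' -> body[0..6], body so far='td0x36'
Chunk 2: stream[11..12]='5' size=0x5=5, data at stream[14..19]='5ulqh' -> body[6..11], body so far='td0x365ulqh'
Chunk 3: stream[21..22]='8' size=0x8=8, data at stream[24..32]='lxfn7x00' -> body[11..19], body so far='td0x365ulqhlxfn7x00'
Chunk 4: stream[34..35]='0' size=0 (terminator). Final body='td0x365ulqhlxfn7x00' (19 bytes)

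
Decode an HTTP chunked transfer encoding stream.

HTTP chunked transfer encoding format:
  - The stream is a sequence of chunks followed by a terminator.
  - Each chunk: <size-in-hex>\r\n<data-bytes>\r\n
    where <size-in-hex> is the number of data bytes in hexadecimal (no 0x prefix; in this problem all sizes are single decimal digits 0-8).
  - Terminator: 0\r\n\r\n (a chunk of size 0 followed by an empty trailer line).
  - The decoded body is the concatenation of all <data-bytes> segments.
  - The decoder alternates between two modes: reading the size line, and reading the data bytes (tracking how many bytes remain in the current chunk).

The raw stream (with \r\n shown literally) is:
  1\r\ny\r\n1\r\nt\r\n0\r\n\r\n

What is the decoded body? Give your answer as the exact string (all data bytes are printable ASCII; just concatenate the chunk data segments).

Answer: yt

Derivation:
Chunk 1: stream[0..1]='1' size=0x1=1, data at stream[3..4]='y' -> body[0..1], body so far='y'
Chunk 2: stream[6..7]='1' size=0x1=1, data at stream[9..10]='t' -> body[1..2], body so far='yt'
Chunk 3: stream[12..13]='0' size=0 (terminator). Final body='yt' (2 bytes)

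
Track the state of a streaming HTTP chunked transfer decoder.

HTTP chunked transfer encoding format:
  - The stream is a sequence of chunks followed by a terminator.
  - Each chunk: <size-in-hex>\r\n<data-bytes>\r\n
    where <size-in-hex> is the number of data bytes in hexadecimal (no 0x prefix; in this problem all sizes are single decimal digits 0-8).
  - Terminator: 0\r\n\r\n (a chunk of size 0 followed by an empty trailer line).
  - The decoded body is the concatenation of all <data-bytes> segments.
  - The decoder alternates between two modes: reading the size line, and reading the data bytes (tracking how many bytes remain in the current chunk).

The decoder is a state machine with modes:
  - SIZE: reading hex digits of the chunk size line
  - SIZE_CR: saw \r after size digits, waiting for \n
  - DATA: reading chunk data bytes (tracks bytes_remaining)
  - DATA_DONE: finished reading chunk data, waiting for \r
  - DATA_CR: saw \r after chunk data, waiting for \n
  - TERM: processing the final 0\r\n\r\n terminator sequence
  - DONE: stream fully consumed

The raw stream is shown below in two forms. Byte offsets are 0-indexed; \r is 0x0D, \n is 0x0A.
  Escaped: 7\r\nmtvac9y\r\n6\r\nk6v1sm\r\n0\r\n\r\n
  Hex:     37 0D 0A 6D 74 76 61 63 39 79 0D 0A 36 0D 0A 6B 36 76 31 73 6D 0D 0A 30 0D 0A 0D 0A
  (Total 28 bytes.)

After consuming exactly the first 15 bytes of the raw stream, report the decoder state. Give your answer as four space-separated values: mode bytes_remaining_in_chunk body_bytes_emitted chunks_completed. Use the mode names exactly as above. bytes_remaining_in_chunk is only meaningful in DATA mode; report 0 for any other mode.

Byte 0 = '7': mode=SIZE remaining=0 emitted=0 chunks_done=0
Byte 1 = 0x0D: mode=SIZE_CR remaining=0 emitted=0 chunks_done=0
Byte 2 = 0x0A: mode=DATA remaining=7 emitted=0 chunks_done=0
Byte 3 = 'm': mode=DATA remaining=6 emitted=1 chunks_done=0
Byte 4 = 't': mode=DATA remaining=5 emitted=2 chunks_done=0
Byte 5 = 'v': mode=DATA remaining=4 emitted=3 chunks_done=0
Byte 6 = 'a': mode=DATA remaining=3 emitted=4 chunks_done=0
Byte 7 = 'c': mode=DATA remaining=2 emitted=5 chunks_done=0
Byte 8 = '9': mode=DATA remaining=1 emitted=6 chunks_done=0
Byte 9 = 'y': mode=DATA_DONE remaining=0 emitted=7 chunks_done=0
Byte 10 = 0x0D: mode=DATA_CR remaining=0 emitted=7 chunks_done=0
Byte 11 = 0x0A: mode=SIZE remaining=0 emitted=7 chunks_done=1
Byte 12 = '6': mode=SIZE remaining=0 emitted=7 chunks_done=1
Byte 13 = 0x0D: mode=SIZE_CR remaining=0 emitted=7 chunks_done=1
Byte 14 = 0x0A: mode=DATA remaining=6 emitted=7 chunks_done=1

Answer: DATA 6 7 1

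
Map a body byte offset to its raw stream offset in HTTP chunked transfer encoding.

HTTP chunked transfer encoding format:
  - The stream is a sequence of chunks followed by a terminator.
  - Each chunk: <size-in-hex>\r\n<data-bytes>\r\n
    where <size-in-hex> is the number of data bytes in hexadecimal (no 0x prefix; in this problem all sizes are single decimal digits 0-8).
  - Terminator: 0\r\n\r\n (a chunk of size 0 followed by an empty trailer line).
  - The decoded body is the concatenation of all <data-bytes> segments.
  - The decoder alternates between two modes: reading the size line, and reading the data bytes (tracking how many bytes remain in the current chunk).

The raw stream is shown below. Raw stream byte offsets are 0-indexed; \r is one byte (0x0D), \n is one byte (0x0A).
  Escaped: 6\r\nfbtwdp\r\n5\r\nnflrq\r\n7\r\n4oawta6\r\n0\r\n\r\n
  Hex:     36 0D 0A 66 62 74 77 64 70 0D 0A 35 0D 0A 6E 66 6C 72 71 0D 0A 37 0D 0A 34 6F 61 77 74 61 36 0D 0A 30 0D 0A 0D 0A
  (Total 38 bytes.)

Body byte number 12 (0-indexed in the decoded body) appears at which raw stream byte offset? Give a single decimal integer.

Chunk 1: stream[0..1]='6' size=0x6=6, data at stream[3..9]='fbtwdp' -> body[0..6], body so far='fbtwdp'
Chunk 2: stream[11..12]='5' size=0x5=5, data at stream[14..19]='nflrq' -> body[6..11], body so far='fbtwdpnflrq'
Chunk 3: stream[21..22]='7' size=0x7=7, data at stream[24..31]='4oawta6' -> body[11..18], body so far='fbtwdpnflrq4oawta6'
Chunk 4: stream[33..34]='0' size=0 (terminator). Final body='fbtwdpnflrq4oawta6' (18 bytes)
Body byte 12 at stream offset 25

Answer: 25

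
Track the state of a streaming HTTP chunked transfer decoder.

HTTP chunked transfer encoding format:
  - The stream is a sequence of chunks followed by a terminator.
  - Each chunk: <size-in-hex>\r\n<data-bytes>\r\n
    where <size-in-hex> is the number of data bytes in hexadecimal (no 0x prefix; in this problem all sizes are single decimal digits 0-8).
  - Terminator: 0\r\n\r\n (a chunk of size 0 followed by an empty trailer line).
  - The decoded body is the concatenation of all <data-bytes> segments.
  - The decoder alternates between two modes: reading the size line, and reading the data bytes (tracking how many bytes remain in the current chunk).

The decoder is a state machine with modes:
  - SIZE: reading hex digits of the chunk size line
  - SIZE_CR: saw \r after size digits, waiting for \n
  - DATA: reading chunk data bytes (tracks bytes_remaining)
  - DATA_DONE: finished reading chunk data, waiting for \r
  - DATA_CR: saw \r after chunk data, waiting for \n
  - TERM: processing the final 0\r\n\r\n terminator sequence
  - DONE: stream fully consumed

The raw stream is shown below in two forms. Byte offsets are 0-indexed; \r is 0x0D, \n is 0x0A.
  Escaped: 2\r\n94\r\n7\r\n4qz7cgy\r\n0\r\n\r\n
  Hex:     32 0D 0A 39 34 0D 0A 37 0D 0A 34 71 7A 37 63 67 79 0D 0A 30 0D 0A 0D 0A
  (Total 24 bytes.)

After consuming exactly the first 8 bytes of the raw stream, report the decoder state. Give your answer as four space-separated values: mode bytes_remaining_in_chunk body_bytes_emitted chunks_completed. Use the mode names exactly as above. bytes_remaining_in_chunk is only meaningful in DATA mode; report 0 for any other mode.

Byte 0 = '2': mode=SIZE remaining=0 emitted=0 chunks_done=0
Byte 1 = 0x0D: mode=SIZE_CR remaining=0 emitted=0 chunks_done=0
Byte 2 = 0x0A: mode=DATA remaining=2 emitted=0 chunks_done=0
Byte 3 = '9': mode=DATA remaining=1 emitted=1 chunks_done=0
Byte 4 = '4': mode=DATA_DONE remaining=0 emitted=2 chunks_done=0
Byte 5 = 0x0D: mode=DATA_CR remaining=0 emitted=2 chunks_done=0
Byte 6 = 0x0A: mode=SIZE remaining=0 emitted=2 chunks_done=1
Byte 7 = '7': mode=SIZE remaining=0 emitted=2 chunks_done=1

Answer: SIZE 0 2 1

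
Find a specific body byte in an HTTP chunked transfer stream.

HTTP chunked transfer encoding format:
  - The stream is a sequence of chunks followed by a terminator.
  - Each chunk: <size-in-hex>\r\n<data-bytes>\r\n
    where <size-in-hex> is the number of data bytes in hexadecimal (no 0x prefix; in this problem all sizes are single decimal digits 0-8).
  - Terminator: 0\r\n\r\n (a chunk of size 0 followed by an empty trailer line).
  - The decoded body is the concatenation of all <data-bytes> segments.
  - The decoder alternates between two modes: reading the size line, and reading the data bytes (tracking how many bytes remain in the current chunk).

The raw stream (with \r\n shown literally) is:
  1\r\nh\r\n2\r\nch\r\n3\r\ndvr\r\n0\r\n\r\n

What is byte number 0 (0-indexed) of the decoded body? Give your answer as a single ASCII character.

Chunk 1: stream[0..1]='1' size=0x1=1, data at stream[3..4]='h' -> body[0..1], body so far='h'
Chunk 2: stream[6..7]='2' size=0x2=2, data at stream[9..11]='ch' -> body[1..3], body so far='hch'
Chunk 3: stream[13..14]='3' size=0x3=3, data at stream[16..19]='dvr' -> body[3..6], body so far='hchdvr'
Chunk 4: stream[21..22]='0' size=0 (terminator). Final body='hchdvr' (6 bytes)
Body byte 0 = 'h'

Answer: h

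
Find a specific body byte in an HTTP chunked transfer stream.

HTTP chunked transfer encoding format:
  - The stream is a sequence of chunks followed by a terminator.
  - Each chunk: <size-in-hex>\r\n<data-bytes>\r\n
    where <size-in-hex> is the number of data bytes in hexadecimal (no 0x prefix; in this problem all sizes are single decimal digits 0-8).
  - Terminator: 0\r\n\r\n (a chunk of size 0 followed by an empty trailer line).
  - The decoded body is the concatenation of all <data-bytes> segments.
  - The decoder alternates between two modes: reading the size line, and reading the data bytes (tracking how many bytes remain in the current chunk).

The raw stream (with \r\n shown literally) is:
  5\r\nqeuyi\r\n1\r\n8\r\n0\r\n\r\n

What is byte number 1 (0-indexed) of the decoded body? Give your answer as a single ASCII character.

Answer: e

Derivation:
Chunk 1: stream[0..1]='5' size=0x5=5, data at stream[3..8]='qeuyi' -> body[0..5], body so far='qeuyi'
Chunk 2: stream[10..11]='1' size=0x1=1, data at stream[13..14]='8' -> body[5..6], body so far='qeuyi8'
Chunk 3: stream[16..17]='0' size=0 (terminator). Final body='qeuyi8' (6 bytes)
Body byte 1 = 'e'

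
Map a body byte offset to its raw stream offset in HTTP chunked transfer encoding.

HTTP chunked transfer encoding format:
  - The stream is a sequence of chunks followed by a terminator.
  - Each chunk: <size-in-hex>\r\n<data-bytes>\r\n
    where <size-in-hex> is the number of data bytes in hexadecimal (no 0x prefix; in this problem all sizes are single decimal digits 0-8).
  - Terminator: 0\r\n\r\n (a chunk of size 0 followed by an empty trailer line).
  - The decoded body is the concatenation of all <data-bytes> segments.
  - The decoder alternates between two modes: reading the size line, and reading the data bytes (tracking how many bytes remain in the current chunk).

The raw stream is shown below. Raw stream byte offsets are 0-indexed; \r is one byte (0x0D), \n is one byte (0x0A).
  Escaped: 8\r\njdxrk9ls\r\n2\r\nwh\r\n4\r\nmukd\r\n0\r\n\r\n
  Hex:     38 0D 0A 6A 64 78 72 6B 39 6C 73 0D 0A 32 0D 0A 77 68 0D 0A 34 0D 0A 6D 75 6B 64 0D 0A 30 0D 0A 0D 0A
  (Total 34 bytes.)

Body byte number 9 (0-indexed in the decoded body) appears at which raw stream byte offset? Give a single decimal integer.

Answer: 17

Derivation:
Chunk 1: stream[0..1]='8' size=0x8=8, data at stream[3..11]='jdxrk9ls' -> body[0..8], body so far='jdxrk9ls'
Chunk 2: stream[13..14]='2' size=0x2=2, data at stream[16..18]='wh' -> body[8..10], body so far='jdxrk9lswh'
Chunk 3: stream[20..21]='4' size=0x4=4, data at stream[23..27]='mukd' -> body[10..14], body so far='jdxrk9lswhmukd'
Chunk 4: stream[29..30]='0' size=0 (terminator). Final body='jdxrk9lswhmukd' (14 bytes)
Body byte 9 at stream offset 17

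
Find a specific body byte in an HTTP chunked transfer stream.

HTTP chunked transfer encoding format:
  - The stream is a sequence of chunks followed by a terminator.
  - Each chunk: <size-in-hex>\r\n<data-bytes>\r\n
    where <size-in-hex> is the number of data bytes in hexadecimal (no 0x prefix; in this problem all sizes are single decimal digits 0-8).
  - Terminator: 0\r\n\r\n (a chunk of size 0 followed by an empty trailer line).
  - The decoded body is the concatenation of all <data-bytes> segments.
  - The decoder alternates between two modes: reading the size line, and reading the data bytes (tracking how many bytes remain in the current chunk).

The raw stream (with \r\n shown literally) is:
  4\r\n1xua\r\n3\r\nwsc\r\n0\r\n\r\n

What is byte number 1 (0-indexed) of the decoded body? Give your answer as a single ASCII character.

Answer: x

Derivation:
Chunk 1: stream[0..1]='4' size=0x4=4, data at stream[3..7]='1xua' -> body[0..4], body so far='1xua'
Chunk 2: stream[9..10]='3' size=0x3=3, data at stream[12..15]='wsc' -> body[4..7], body so far='1xuawsc'
Chunk 3: stream[17..18]='0' size=0 (terminator). Final body='1xuawsc' (7 bytes)
Body byte 1 = 'x'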